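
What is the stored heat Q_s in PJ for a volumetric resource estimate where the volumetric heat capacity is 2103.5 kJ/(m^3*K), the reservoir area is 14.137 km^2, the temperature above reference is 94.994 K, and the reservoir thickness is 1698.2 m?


Step 1: Vr = A*1e6*hr = 14.137*1e6*1698.2 = 2.400745e+10 m^3
Step 2: Q_s = Vr*rhoc*dT/1e12 = 2.400745e+10*2103.5*94.994/1e12 = 4797.2 PJ
Q_s = 4797.2 PJ


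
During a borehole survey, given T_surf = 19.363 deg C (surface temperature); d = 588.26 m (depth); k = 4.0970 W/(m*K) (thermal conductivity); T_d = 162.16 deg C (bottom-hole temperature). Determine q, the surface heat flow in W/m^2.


Step 1: grad = (T_d - T_surf)/d * 1000 = (162.16 - 19.363)/588.26 * 1000 = 242.7447 deg C/km
Step 2: q = k * grad / 1000 = 4.097 * 242.7447 / 1000 = 0.99453 W/m^2
q = 0.99453 W/m^2


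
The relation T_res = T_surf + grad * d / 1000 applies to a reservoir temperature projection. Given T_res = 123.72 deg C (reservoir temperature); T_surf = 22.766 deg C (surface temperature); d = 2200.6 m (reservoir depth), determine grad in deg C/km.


grad = (T_res - T_surf) / d * 1000
grad = (123.72 - 22.766) / 2200.6 * 1000
grad = 45.876 deg C/km


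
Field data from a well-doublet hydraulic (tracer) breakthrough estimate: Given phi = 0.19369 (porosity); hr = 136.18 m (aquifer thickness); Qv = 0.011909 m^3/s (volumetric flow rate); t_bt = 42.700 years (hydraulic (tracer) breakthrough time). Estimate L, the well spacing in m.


L = sqrt(t_bt*365.25*86400*3*Qv / (pi*hr*phi))
L = sqrt(42.700*365.25*86400*3*0.011909 / (pi*136.18*0.19369))
L = 762.22 m


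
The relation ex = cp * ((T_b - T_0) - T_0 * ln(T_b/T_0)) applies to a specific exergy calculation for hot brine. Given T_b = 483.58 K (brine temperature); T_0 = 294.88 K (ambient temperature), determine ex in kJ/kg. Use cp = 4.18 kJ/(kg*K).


ex = cp * ((T_b - T_0) - T_0 * ln(T_b/T_0))
ex = 4.18 * ((483.58 - 294.88) - 294.88 * ln(483.58/294.88))
ex = 179.06 kJ/kg


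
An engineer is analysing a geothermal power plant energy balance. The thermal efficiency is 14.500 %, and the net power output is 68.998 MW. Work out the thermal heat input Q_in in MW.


Q_in = W_net / (eta / 100)
Q_in = 68.998 / (14.500 / 100)
Q_in = 475.85 MW


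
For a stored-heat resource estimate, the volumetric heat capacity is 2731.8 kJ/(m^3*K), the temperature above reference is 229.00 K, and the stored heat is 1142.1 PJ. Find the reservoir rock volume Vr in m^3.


Vr = Q_s * 1e12 / (rhoc * dT)
Vr = 1142.1 * 1e12 / (2731.8 * 229.00)
Vr = 1.8257e+09 m^3


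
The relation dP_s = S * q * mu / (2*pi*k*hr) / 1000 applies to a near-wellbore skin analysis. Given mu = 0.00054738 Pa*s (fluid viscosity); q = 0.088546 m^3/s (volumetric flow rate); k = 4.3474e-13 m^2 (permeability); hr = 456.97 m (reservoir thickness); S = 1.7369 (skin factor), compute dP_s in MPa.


dP_s = S * q * mu / (2*pi*k*hr) / 1000
dP_s = 1.7369 * 0.088546 * 0.00054738 / (2*pi*4.3474e-13*456.97) / 1000
dP_s = 67.44279 kPa
Convert: 67.44279 kPa * 0.001 = 0.067443 MPa
dP_s = 0.067443 MPa


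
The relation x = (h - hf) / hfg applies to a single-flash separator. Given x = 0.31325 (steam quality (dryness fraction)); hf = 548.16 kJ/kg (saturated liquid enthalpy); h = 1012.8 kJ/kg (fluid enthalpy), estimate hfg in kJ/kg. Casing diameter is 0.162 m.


hfg = (h - hf) / x
hfg = (1012.8 - 548.16) / 0.31325
hfg = 1483.3 kJ/kg


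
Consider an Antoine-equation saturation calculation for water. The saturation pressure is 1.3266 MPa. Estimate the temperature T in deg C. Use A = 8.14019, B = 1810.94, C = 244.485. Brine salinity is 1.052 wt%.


T = B / (A - log10(P_sat * 760 / 0.101325)) - C
T = 1810.94 / (8.14019 - log10(1.3266 * 760 / 0.101325)) - 244.485
T = 192.69 deg C


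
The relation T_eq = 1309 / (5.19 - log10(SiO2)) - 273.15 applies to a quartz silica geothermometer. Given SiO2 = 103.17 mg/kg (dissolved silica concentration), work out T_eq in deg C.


T_eq = 1309 / (5.19 - log10(SiO2)) - 273.15
T_eq = 1309 / (5.19 - log10(103.17)) - 273.15
T_eq = 138.95 deg C


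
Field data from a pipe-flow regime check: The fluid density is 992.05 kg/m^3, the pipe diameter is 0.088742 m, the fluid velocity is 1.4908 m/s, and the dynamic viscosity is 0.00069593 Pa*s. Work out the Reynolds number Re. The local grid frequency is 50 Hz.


Re = rho * vel * D / mu
Re = 992.05 * 1.4908 * 0.088742 / 0.00069593
Re = 1.8859e+05


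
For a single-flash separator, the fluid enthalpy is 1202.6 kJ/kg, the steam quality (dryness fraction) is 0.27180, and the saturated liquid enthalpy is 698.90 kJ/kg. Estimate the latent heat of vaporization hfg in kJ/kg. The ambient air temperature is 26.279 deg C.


hfg = (h - hf) / x
hfg = (1202.6 - 698.90) / 0.27180
hfg = 1853.2 kJ/kg


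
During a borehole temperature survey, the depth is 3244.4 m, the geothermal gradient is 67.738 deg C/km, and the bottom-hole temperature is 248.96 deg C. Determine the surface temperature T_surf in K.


T_surf = T_d - grad * d / 1000
T_surf = 248.96 - 67.738 * 3244.4 / 1000
T_surf = 29.19083 deg C
Convert to K: 29.19083 + 273.15 = 302.34 K
T_surf = 302.34 K


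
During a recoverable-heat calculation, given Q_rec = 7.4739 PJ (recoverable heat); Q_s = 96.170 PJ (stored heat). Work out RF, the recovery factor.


RF = Q_rec / Q_s
RF = 7.4739 / 96.170
RF = 0.077716


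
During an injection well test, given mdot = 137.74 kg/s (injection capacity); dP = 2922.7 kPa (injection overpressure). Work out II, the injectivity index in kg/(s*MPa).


II = mdot * 1000 / dP
II = 137.74 * 1000 / 2922.7
II = 47.128 kg/(s*MPa)


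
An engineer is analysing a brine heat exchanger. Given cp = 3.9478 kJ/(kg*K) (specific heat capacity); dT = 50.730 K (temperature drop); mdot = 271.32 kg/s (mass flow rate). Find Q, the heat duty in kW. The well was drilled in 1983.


Q = mdot * cp * dT / 1000
Q = 271.32 * 3.9478 * 50.730 / 1000
Q = 54.33777 MW
Convert: 54.33777 MW * 1000.0 = 54338 kW
Q = 54338 kW


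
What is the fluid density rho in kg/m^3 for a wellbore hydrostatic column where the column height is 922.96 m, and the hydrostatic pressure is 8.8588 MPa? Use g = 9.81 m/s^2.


rho = P * 1e6 / (g * h)
rho = 8.8588 * 1e6 / (9.81 * 922.96)
rho = 978.41 kg/m^3


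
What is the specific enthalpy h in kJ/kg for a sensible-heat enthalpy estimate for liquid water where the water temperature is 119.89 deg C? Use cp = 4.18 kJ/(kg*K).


h = cp * T
h = 4.18 * 119.89
h = 501.14 kJ/kg


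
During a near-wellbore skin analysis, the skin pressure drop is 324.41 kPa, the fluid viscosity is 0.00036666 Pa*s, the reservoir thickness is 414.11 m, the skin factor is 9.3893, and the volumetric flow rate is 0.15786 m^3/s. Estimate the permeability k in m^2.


k = S*q*mu / (2*pi*dP_s*1000*hr)
k = 9.3893*0.15786*0.00036666 / (2*pi*324.41*1000*414.11)
k = 6.4384e-13 m^2


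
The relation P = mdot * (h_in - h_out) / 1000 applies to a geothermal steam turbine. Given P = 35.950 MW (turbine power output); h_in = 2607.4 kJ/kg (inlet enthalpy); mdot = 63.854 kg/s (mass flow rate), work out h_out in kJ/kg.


h_out = h_in - P * 1000 / mdot
h_out = 2607.4 - 35.950 * 1000 / 63.854
h_out = 2044.4 kJ/kg


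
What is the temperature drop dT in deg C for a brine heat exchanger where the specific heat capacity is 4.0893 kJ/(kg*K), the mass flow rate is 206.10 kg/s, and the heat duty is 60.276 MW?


dT = Q * 1000 / (mdot * cp)
dT = 60.276 * 1000 / (206.10 * 4.0893)
dT = 71.51835 K
Convert (temperature difference, 1 K = 1 deg C): 71.51835 K = 71.51835 deg C
dT = 71.518 deg C


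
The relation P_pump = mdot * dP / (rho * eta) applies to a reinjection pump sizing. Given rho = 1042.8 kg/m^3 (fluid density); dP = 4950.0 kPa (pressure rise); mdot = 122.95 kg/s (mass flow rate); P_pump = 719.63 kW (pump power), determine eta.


eta = mdot * dP / (rho * P_pump)
eta = 122.95 * 4950.0 / (1042.8 * 719.63)
eta = 0.81100


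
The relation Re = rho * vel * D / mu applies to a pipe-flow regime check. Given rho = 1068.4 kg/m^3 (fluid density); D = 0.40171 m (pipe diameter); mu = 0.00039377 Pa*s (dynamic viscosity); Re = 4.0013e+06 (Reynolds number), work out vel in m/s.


vel = Re * mu / (rho * D)
vel = 4.0013e+06 * 0.00039377 / (1068.4 * 0.40171)
vel = 3.6711 m/s


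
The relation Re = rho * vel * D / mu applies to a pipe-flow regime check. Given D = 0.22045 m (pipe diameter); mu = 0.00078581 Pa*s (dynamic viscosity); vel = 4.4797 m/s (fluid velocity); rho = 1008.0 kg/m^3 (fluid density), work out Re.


Re = rho * vel * D / mu
Re = 1008.0 * 4.4797 * 0.22045 / 0.00078581
Re = 1.2668e+06


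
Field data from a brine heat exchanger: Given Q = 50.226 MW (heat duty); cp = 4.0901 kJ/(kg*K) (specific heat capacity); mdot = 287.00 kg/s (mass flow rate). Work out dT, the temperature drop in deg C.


dT = Q * 1000 / (mdot * cp)
dT = 50.226 * 1000 / (287.00 * 4.0901)
dT = 42.78709 K
Convert (temperature difference, 1 K = 1 deg C): 42.78709 K = 42.78709 deg C
dT = 42.787 deg C


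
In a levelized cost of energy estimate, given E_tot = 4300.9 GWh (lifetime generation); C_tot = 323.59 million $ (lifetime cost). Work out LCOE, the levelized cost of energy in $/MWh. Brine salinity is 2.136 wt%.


LCOE = C_tot / E_tot * 100
LCOE = 323.59 / 4300.9 * 100
LCOE = 7.523774 cents/kWh
Convert: 7.523774 cents/kWh * 10.0 = 75.238 $/MWh
LCOE = 75.238 $/MWh


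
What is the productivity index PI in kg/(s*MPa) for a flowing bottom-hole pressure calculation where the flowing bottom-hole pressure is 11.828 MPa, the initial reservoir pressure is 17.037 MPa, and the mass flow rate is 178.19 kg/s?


PI = mdot / (P_i - P_wf)
PI = 178.19 / (17.037 - 11.828)
PI = 34.208 kg/(s*MPa)


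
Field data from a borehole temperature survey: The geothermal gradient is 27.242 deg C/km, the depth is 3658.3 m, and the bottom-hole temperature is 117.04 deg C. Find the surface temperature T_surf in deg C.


T_surf = T_d - grad * d / 1000
T_surf = 117.04 - 27.242 * 3658.3 / 1000
T_surf = 17.381 deg C


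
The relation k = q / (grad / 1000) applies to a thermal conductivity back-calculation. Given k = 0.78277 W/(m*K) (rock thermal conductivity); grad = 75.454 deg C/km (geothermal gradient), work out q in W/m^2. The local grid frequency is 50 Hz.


q = k * grad / 1000
q = 0.78277 * 75.454 / 1000
q = 0.059063 W/m^2


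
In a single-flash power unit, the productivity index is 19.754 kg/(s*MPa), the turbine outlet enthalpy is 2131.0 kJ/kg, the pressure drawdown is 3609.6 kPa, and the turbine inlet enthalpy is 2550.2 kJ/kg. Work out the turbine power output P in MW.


Step 1: mdot = PI * dP / 1000 = 19.754 * 3609.6 / 1000 = 71.30404 kg/s
Step 2: P = mdot*(h_in - h_out)/1000 = 71.30404*(2550.2 - 2131.0)/1000 = 29.891 MW
P = 29.891 MW


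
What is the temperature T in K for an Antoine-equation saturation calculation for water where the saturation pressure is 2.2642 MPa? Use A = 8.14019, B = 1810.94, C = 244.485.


T = B / (A - log10(P_sat * 760 / 0.101325)) - C
T = 1810.94 / (8.14019 - log10(2.2642 * 760 / 0.101325)) - 244.485
T = 218.6499 deg C
Convert to K: 218.6499 + 273.15 = 491.80 K
T = 491.80 K


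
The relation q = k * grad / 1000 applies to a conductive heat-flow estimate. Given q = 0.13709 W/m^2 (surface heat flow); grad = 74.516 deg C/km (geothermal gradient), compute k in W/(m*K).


k = q * 1000 / grad
k = 0.13709 * 1000 / 74.516
k = 1.8397 W/(m*K)


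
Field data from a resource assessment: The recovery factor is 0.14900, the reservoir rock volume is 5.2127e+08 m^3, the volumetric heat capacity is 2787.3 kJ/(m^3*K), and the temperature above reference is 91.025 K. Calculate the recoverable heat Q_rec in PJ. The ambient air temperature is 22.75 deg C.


Step 1: Q_s = Vr*rhoc*dT/1e12 = 5.2127e+08*2787.3*91.025/1e12 = 132.2535 PJ
Step 2: Q_rec = Q_s * RF = 132.2535 * 0.149 = 19.706 PJ
Q_rec = 19.706 PJ


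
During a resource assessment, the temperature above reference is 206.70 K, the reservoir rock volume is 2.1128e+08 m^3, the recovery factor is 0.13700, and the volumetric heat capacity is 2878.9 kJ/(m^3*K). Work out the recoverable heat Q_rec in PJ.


Step 1: Q_s = Vr*rhoc*dT/1e12 = 2.1128e+08*2878.9*206.7/1e12 = 125.7261 PJ
Step 2: Q_rec = Q_s * RF = 125.7261 * 0.137 = 17.224 PJ
Q_rec = 17.224 PJ


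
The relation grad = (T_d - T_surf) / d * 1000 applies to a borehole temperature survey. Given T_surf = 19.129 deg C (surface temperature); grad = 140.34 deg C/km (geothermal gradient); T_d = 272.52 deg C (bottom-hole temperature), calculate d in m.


d = (T_d - T_surf) / grad * 1000
d = (272.52 - 19.129) / 140.34 * 1000
d = 1805.6 m


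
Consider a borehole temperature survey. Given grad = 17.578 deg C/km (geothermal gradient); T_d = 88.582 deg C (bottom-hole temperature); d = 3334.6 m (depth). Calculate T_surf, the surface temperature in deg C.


T_surf = T_d - grad * d / 1000
T_surf = 88.582 - 17.578 * 3334.6 / 1000
T_surf = 29.966 deg C


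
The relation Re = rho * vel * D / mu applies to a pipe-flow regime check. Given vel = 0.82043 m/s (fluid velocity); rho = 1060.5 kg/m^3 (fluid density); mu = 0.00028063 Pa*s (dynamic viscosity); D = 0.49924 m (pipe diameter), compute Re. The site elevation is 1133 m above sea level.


Re = rho * vel * D / mu
Re = 1060.5 * 0.82043 * 0.49924 / 0.00028063
Re = 1.5478e+06


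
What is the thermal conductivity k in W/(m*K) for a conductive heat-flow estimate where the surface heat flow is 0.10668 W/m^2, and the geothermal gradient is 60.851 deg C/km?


k = q * 1000 / grad
k = 0.10668 * 1000 / 60.851
k = 1.7531 W/(m*K)


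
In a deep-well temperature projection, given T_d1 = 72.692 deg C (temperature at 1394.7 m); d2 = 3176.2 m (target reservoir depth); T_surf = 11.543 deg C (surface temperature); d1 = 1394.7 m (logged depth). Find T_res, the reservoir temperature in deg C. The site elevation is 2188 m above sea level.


Step 1: grad = (T_d1 - T_surf)/d1 * 1000 = (72.692 - 11.543)/1394.7 * 1000 = 43.84384 deg C/km
Step 2: T_res = T_surf + grad*d2/1000 = 11.543 + 43.84384*3176.2/1000 = 150.80 deg C
T_res = 150.80 deg C


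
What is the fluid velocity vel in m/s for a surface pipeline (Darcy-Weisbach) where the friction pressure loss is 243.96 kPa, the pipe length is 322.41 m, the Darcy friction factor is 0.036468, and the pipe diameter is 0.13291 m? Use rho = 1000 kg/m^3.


vel = sqrt(dP*1000*2*D / (f*L*rho))
vel = sqrt(243.96*1000*2*0.13291 / (0.036468*322.41*1000))
vel = 2.3485 m/s


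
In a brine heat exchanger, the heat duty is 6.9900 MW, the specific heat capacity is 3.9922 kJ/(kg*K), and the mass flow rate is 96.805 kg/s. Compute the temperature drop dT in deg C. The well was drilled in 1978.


dT = Q * 1000 / (mdot * cp)
dT = 6.9900 * 1000 / (96.805 * 3.9922)
dT = 18.08702 K
Convert (temperature difference, 1 K = 1 deg C): 18.08702 K = 18.08702 deg C
dT = 18.087 deg C


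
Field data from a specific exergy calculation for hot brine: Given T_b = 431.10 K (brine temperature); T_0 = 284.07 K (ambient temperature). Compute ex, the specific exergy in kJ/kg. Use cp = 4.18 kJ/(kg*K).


ex = cp * ((T_b - T_0) - T_0 * ln(T_b/T_0))
ex = 4.18 * ((431.10 - 284.07) - 284.07 * ln(431.10/284.07))
ex = 119.29 kJ/kg


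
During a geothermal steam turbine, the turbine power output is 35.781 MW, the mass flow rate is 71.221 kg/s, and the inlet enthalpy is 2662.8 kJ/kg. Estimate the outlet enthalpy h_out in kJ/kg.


h_out = h_in - P * 1000 / mdot
h_out = 2662.8 - 35.781 * 1000 / 71.221
h_out = 2160.4 kJ/kg


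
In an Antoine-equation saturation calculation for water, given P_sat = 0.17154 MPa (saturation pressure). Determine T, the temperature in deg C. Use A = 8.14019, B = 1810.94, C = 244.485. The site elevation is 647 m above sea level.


T = B / (A - log10(P_sat * 760 / 0.101325)) - C
T = 1810.94 / (8.14019 - log10(0.17154 * 760 / 0.101325)) - 244.485
T = 115.49 deg C


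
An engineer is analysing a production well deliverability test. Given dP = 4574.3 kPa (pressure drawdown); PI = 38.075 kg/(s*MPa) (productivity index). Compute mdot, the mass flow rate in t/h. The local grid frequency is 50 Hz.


mdot = PI * dP / 1000
mdot = 38.075 * 4574.3 / 1000
mdot = 174.1665 kg/s
Convert: 174.1665 kg/s * 3.6 = 627.00 t/h
mdot = 627.00 t/h


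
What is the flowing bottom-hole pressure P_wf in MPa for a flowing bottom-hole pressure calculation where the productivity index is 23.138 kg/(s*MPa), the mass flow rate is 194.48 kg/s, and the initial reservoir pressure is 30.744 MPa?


P_wf = P_i - mdot / PI
P_wf = 30.744 - 194.48 / 23.138
P_wf = 22.339 MPa


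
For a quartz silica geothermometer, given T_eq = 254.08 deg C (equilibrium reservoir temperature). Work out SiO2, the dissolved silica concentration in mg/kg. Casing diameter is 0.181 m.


SiO2 = 10^(5.19 - 1309/(T_eq + 273.15))
SiO2 = 10^(5.19 - 1309/(254.08 + 273.15))
SiO2 = 509.58 mg/kg


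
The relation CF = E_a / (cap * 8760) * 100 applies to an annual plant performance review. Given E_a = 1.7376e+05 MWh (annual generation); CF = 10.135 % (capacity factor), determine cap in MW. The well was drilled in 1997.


cap = E_a / (CF/100 * 8760)
cap = 1.7376e+05 / (10.135/100 * 8760)
cap = 195.71 MW


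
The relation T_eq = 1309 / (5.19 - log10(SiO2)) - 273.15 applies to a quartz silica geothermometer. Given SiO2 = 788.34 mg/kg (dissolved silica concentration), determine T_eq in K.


T_eq = 1309 / (5.19 - log10(SiO2)) - 273.15
T_eq = 1309 / (5.19 - log10(788.34)) - 273.15
T_eq = 297.6466 deg C
Convert to K: 297.6466 + 273.15 = 570.80 K
T_eq = 570.80 K


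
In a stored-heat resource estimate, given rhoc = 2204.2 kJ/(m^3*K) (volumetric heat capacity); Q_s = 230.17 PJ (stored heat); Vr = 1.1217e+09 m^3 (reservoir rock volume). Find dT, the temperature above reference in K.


dT = Q_s * 1e12 / (Vr * rhoc)
dT = 230.17 * 1e12 / (1.1217e+09 * 2204.2)
dT = 93.094 K


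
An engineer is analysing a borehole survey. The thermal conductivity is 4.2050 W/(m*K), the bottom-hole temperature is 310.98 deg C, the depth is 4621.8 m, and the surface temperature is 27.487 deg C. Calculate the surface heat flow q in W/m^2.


Step 1: grad = (T_d - T_surf)/d * 1000 = (310.98 - 27.487)/4621.8 * 1000 = 61.33822 deg C/km
Step 2: q = k * grad / 1000 = 4.205 * 61.33822 / 1000 = 0.25793 W/m^2
q = 0.25793 W/m^2


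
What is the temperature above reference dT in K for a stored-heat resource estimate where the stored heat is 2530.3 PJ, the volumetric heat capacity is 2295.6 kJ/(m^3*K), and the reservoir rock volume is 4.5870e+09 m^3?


dT = Q_s * 1e12 / (Vr * rhoc)
dT = 2530.3 * 1e12 / (4.5870e+09 * 2295.6)
dT = 240.30 K


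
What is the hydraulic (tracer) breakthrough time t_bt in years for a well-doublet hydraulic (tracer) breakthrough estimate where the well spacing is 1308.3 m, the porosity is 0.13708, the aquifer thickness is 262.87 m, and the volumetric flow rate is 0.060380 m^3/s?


t_bt = pi * hr * phi * L^2 / (3 * Qv) / (365.25*86400)
t_bt = pi * 262.87 * 0.13708 * 1308.3^2 / (3 * 0.060380) / (365.25*86400)
t_bt = 33.897 years


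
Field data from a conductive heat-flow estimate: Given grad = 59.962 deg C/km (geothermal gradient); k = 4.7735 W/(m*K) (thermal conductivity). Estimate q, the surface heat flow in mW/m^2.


q = k * grad / 1000
q = 4.7735 * 59.962 / 1000
q = 0.2862286 W/m^2
Convert: 0.2862286 W/m^2 * 1000.0 = 286.23 mW/m^2
q = 286.23 mW/m^2


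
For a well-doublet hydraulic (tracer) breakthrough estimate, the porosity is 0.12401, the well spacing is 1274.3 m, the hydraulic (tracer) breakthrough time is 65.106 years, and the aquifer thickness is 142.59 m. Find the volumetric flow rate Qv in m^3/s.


Qv = pi*hr*phi*L^2 / (3*t_bt*365.25*86400)
Qv = pi*142.59*0.12401*1274.3^2 / (3*65.106*365.25*86400)
Qv = 0.014635 m^3/s


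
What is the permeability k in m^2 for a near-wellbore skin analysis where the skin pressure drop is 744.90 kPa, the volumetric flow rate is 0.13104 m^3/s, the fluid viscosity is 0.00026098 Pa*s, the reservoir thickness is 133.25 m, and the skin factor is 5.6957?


k = S*q*mu / (2*pi*dP_s*1000*hr)
k = 5.6957*0.13104*0.00026098 / (2*pi*744.90*1000*133.25)
k = 3.1233e-13 m^2


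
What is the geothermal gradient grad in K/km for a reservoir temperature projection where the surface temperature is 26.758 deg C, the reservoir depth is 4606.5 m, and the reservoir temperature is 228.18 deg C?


grad = (T_res - T_surf) / d * 1000
grad = (228.18 - 26.758) / 4606.5 * 1000
grad = 43.72561 deg C/km
Convert: 43.72561 deg C/km * 1.0 = 43.726 K/km
grad = 43.726 K/km


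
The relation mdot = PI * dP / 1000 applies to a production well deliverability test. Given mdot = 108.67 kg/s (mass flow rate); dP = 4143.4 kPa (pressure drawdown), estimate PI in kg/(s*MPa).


PI = mdot * 1000 / dP
PI = 108.67 * 1000 / 4143.4
PI = 26.227 kg/(s*MPa)


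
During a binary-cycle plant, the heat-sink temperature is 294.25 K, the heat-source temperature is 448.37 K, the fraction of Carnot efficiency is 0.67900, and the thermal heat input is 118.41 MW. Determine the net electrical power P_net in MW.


Step 1: eta = (1 - Tc/Th)*f = (1 - 294.25/448.37)*0.679 = 0.2333954
Step 2: P_net = eta * Q_in = 0.2333954 * 118.41 = 27.636 MW
P_net = 27.636 MW


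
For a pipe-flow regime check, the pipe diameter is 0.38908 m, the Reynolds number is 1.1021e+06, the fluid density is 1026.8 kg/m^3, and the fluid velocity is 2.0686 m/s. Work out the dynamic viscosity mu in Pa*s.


mu = rho * vel * D / Re
mu = 1026.8 * 2.0686 * 0.38908 / 1.1021e+06
mu = 0.00074986 Pa*s


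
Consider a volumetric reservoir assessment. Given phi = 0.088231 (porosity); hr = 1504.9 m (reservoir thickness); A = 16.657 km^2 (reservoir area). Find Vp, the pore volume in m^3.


Vp = A * 1e6 * hr * phi
Vp = 16.657 * 1e6 * 1504.9 * 0.088231
Vp = 2.2117e+09 m^3


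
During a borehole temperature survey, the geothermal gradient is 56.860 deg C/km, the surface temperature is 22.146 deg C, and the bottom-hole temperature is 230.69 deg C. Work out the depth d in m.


d = (T_d - T_surf) / grad * 1000
d = (230.69 - 22.146) / 56.860 * 1000
d = 3667.7 m


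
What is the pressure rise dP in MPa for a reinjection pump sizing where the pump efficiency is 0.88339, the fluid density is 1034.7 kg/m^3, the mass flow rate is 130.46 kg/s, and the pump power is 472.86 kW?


dP = P_pump * rho * eta / mdot
dP = 472.86 * 1034.7 * 0.88339 / 130.46
dP = 3313.005 kPa
Convert: 3313.005 kPa * 0.001 = 3.3130 MPa
dP = 3.3130 MPa


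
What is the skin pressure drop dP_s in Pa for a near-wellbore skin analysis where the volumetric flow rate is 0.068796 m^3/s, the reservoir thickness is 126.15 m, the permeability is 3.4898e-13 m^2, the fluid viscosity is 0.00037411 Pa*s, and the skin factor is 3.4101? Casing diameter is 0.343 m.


dP_s = S * q * mu / (2*pi*k*hr) / 1000
dP_s = 3.4101 * 0.068796 * 0.00037411 / (2*pi*3.4898e-13*126.15) / 1000
dP_s = 317.2941 kPa
Convert: 317.2941 kPa * 1000.0 = 3.1729e+05 Pa
dP_s = 3.1729e+05 Pa


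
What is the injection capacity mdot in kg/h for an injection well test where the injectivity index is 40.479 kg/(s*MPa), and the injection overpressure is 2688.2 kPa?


mdot = II * dP / 1000
mdot = 40.479 * 2688.2 / 1000
mdot = 108.8156 kg/s
Convert: 108.8156 kg/s * 3600.0 = 3.9174e+05 kg/h
mdot = 3.9174e+05 kg/h


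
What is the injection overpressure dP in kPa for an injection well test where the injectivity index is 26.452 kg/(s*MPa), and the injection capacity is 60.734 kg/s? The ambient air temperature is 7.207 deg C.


dP = mdot * 1000 / II
dP = 60.734 * 1000 / 26.452
dP = 2296.0 kPa


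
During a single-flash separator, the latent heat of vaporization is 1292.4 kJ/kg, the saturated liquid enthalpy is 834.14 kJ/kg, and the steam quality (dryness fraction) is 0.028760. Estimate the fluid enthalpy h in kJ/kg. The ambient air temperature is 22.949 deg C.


h = hf + x * hfg
h = 834.14 + 0.028760 * 1292.4
h = 871.31 kJ/kg


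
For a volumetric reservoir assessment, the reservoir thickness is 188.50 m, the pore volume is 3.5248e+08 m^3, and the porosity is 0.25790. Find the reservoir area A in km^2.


A = Vp / (1e6 * hr * phi)
A = 3.5248e+08 / (1e6 * 188.50 * 0.25790)
A = 7.2506 km^2


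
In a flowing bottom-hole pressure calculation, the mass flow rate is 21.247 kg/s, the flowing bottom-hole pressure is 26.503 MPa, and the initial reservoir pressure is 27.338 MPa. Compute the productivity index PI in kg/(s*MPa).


PI = mdot / (P_i - P_wf)
PI = 21.247 / (27.338 - 26.503)
PI = 25.446 kg/(s*MPa)


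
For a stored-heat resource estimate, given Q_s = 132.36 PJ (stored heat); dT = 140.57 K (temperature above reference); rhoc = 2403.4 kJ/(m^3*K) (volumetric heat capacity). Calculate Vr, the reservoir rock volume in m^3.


Vr = Q_s * 1e12 / (rhoc * dT)
Vr = 132.36 * 1e12 / (2403.4 * 140.57)
Vr = 3.9178e+08 m^3


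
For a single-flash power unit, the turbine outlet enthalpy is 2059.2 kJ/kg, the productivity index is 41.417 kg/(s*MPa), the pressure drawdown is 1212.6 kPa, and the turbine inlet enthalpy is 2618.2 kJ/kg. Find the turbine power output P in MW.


Step 1: mdot = PI * dP / 1000 = 41.417 * 1212.6 / 1000 = 50.22225 kg/s
Step 2: P = mdot*(h_in - h_out)/1000 = 50.22225*(2618.2 - 2059.2)/1000 = 28.074 MW
P = 28.074 MW


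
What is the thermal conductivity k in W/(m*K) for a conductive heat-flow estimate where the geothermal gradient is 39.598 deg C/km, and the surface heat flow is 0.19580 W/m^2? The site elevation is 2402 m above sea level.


k = q * 1000 / grad
k = 0.19580 * 1000 / 39.598
k = 4.9447 W/(m*K)


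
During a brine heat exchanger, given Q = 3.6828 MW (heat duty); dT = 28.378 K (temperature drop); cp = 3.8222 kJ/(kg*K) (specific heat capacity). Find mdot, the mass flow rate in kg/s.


mdot = Q * 1000 / (cp * dT)
mdot = 3.6828 * 1000 / (3.8222 * 28.378)
mdot = 33.953 kg/s


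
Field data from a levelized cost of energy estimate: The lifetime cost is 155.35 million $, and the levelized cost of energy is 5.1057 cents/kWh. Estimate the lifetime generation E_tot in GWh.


E_tot = C_tot / LCOE * 100
E_tot = 155.35 / 5.1057 * 100
E_tot = 3042.7 GWh


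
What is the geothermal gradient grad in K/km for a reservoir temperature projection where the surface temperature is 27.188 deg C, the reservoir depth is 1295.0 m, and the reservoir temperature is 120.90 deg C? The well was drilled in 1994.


grad = (T_res - T_surf) / d * 1000
grad = (120.90 - 27.188) / 1295.0 * 1000
grad = 72.36448 deg C/km
Convert: 72.36448 deg C/km * 1.0 = 72.364 K/km
grad = 72.364 K/km


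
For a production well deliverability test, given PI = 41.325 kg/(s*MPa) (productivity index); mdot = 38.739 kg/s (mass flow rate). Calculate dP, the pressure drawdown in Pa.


dP = mdot * 1000 / PI
dP = 38.739 * 1000 / 41.325
dP = 937.4229 kPa
Convert: 937.4229 kPa * 1000.0 = 9.3742e+05 Pa
dP = 9.3742e+05 Pa


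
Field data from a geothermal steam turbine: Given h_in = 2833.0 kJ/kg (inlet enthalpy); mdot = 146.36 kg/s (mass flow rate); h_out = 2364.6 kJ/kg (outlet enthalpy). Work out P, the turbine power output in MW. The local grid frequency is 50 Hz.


P = mdot * (h_in - h_out) / 1000
P = 146.36 * (2833.0 - 2364.6) / 1000
P = 68.555 MW


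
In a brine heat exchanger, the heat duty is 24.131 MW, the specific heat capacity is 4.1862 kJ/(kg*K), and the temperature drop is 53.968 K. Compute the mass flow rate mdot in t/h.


mdot = Q * 1000 / (cp * dT)
mdot = 24.131 * 1000 / (4.1862 * 53.968)
mdot = 106.8117 kg/s
Convert: 106.8117 kg/s * 3.6 = 384.52 t/h
mdot = 384.52 t/h


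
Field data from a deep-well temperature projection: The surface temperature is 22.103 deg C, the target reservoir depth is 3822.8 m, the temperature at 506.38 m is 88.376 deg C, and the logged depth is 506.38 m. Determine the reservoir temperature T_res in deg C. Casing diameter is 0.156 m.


Step 1: grad = (T_d1 - T_surf)/d1 * 1000 = (88.376 - 22.103)/506.38 * 1000 = 130.8760 deg C/km
Step 2: T_res = T_surf + grad*d2/1000 = 22.103 + 130.8760*3822.8/1000 = 522.42 deg C
T_res = 522.42 deg C


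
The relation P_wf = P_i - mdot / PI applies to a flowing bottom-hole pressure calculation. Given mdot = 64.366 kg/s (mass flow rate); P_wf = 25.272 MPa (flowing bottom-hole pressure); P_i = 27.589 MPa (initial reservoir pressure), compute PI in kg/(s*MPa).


PI = mdot / (P_i - P_wf)
PI = 64.366 / (27.589 - 25.272)
PI = 27.780 kg/(s*MPa)


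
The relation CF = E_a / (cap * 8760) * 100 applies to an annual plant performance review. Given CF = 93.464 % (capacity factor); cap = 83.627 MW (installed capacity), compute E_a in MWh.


E_a = CF / 100 * cap * 8760
E_a = 93.464 / 100 * 83.627 * 8760
E_a = 6.8469e+05 MWh


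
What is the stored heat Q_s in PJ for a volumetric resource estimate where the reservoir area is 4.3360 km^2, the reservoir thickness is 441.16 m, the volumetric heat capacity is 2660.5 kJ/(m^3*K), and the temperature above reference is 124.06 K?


Step 1: Vr = A*1e6*hr = 4.336*1e6*441.16 = 1.912870e+09 m^3
Step 2: Q_s = Vr*rhoc*dT/1e12 = 1.912870e+09*2660.5*124.06/1e12 = 631.36 PJ
Q_s = 631.36 PJ


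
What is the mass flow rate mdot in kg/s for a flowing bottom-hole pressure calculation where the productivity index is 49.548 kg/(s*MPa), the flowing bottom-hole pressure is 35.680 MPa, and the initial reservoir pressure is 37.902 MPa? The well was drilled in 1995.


mdot = (P_i - P_wf) * PI
mdot = (37.902 - 35.680) * 49.548
mdot = 110.10 kg/s


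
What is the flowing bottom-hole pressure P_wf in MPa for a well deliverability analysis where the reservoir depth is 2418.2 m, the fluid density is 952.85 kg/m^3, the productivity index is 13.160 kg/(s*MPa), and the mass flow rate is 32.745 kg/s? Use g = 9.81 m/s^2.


Step 1: P_i = rho*g*h/1e6 = 952.85*9.81*2418.2/1e6 = 22.60402 MPa
Step 2: P_wf = P_i - mdot/PI = 22.60402 - 32.745/13.16 = 20.116 MPa
P_wf = 20.116 MPa


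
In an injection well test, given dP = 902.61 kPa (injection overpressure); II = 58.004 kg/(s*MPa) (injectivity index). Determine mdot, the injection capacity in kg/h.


mdot = II * dP / 1000
mdot = 58.004 * 902.61 / 1000
mdot = 52.35499 kg/s
Convert: 52.35499 kg/s * 3600.0 = 1.8848e+05 kg/h
mdot = 1.8848e+05 kg/h


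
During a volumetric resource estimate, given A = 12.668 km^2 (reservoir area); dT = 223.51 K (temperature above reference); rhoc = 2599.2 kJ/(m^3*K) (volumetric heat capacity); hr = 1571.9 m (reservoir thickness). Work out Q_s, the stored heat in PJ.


Step 1: Vr = A*1e6*hr = 12.668*1e6*1571.9 = 1.991283e+10 m^3
Step 2: Q_s = Vr*rhoc*dT/1e12 = 1.991283e+10*2599.2*223.51/1e12 = 11568 PJ
Q_s = 11568 PJ


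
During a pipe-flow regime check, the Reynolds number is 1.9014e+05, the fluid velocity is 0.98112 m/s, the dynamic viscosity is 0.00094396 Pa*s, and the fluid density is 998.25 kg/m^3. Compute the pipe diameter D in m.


D = Re * mu / (rho * vel)
D = 1.9014e+05 * 0.00094396 / (998.25 * 0.98112)
D = 0.18326 m


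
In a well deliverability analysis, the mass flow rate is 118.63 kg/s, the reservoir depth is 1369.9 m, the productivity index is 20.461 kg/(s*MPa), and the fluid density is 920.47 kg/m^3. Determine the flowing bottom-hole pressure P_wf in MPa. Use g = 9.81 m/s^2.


Step 1: P_i = rho*g*h/1e6 = 920.47*9.81*1369.9/1e6 = 12.36994 MPa
Step 2: P_wf = P_i - mdot/PI = 12.36994 - 118.63/20.461 = 6.5721 MPa
P_wf = 6.5721 MPa


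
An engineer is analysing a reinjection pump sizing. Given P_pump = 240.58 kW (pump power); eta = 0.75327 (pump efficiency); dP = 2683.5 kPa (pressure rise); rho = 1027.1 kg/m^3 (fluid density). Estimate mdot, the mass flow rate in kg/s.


mdot = P_pump * rho * eta / dP
mdot = 240.58 * 1027.1 * 0.75327 / 2683.5
mdot = 69.362 kg/s


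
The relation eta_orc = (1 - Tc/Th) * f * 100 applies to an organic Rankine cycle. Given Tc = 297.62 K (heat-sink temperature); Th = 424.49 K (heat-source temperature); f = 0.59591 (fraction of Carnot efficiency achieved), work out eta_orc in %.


eta_orc = (1 - Tc/Th) * f * 100
eta_orc = (1 - 297.62/424.49) * 0.59591 * 100
eta_orc = 17.810 %


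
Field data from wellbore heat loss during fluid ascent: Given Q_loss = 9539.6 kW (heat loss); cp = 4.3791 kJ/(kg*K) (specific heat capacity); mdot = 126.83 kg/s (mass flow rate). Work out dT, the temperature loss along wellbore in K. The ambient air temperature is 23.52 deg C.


dT = Q_loss / (mdot * cp)
dT = 9539.6 / (126.83 * 4.3791)
dT = 17.176 K


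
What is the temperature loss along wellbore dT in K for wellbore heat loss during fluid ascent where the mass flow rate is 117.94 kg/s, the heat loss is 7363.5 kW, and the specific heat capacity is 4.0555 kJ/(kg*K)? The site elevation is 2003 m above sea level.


dT = Q_loss / (mdot * cp)
dT = 7363.5 / (117.94 * 4.0555)
dT = 15.395 K


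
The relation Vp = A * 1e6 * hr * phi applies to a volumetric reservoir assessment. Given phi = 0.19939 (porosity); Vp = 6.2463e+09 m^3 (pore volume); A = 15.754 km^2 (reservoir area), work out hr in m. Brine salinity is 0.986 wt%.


hr = Vp / (A * 1e6 * phi)
hr = 6.2463e+09 / (15.754 * 1e6 * 0.19939)
hr = 1988.5 m


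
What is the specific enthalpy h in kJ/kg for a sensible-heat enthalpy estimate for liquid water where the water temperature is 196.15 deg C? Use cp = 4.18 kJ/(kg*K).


h = cp * T
h = 4.18 * 196.15
h = 819.91 kJ/kg


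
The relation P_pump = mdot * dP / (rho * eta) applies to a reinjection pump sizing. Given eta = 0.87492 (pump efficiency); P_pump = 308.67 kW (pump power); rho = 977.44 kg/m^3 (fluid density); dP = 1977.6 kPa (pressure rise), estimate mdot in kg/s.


mdot = P_pump * rho * eta / dP
mdot = 308.67 * 977.44 * 0.87492 / 1977.6
mdot = 133.48 kg/s


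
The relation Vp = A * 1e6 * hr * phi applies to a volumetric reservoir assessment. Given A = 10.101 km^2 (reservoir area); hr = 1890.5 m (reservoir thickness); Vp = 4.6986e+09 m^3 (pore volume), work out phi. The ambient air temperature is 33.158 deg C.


phi = Vp / (A * 1e6 * hr)
phi = 4.6986e+09 / (10.101 * 1e6 * 1890.5)
phi = 0.24605


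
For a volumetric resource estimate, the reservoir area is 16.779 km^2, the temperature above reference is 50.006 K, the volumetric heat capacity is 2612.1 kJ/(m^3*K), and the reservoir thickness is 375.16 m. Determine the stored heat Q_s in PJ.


Step 1: Vr = A*1e6*hr = 16.779*1e6*375.16 = 6.294810e+09 m^3
Step 2: Q_s = Vr*rhoc*dT/1e12 = 6.294810e+09*2612.1*50.006/1e12 = 822.23 PJ
Q_s = 822.23 PJ


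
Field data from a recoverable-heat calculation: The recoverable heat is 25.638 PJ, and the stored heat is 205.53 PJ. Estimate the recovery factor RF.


RF = Q_rec / Q_s
RF = 25.638 / 205.53
RF = 0.12474


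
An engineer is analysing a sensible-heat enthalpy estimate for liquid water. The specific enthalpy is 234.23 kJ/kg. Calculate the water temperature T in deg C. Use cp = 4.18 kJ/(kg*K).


T = h / cp
T = 234.23 / 4.18
T = 56.036 deg C


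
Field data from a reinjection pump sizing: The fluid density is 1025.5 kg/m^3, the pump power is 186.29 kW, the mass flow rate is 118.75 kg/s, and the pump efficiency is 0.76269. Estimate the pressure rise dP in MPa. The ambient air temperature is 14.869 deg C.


dP = P_pump * rho * eta / mdot
dP = 186.29 * 1025.5 * 0.76269 / 118.75
dP = 1226.986 kPa
Convert: 1226.986 kPa * 0.001 = 1.2270 MPa
dP = 1.2270 MPa


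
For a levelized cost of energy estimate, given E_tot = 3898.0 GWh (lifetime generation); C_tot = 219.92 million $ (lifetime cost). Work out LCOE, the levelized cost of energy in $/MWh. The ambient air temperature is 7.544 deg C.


LCOE = C_tot / E_tot * 100
LCOE = 219.92 / 3898.0 * 100
LCOE = 5.641868 cents/kWh
Convert: 5.641868 cents/kWh * 10.0 = 56.419 $/MWh
LCOE = 56.419 $/MWh


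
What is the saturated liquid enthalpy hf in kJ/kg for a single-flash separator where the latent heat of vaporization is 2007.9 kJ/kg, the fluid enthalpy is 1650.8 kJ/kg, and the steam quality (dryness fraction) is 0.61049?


hf = h - x * hfg
hf = 1650.8 - 0.61049 * 2007.9
hf = 425.00 kJ/kg


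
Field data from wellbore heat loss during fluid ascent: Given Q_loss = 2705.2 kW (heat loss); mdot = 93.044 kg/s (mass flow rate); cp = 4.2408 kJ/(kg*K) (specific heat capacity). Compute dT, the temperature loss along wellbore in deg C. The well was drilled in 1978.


dT = Q_loss / (mdot * cp)
dT = 2705.2 / (93.044 * 4.2408)
dT = 6.855880 K
Convert (temperature difference, 1 K = 1 deg C): 6.855880 K = 6.855880 deg C
dT = 6.8559 deg C


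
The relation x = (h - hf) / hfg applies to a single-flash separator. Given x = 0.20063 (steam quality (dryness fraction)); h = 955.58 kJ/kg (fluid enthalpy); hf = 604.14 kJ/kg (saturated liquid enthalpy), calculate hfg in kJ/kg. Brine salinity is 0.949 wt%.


hfg = (h - hf) / x
hfg = (955.58 - 604.14) / 0.20063
hfg = 1751.7 kJ/kg


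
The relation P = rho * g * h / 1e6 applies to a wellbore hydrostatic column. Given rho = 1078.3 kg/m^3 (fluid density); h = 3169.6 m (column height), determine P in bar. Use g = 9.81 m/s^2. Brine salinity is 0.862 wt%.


P = rho * g * h / 1e6
P = 1078.3 * 9.81 * 3169.6 / 1e6
P = 33.52842 MPa
Convert: 33.52842 MPa * 10.0 = 335.28 bar
P = 335.28 bar


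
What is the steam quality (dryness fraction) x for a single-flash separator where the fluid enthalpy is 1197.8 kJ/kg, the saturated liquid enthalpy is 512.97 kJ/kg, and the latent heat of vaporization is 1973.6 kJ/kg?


x = (h - hf) / hfg
x = (1197.8 - 512.97) / 1973.6
x = 0.34700


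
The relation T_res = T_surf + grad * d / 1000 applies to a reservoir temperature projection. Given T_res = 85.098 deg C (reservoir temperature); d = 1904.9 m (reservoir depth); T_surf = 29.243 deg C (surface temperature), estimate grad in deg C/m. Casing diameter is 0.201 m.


grad = (T_res - T_surf) / d * 1000
grad = (85.098 - 29.243) / 1904.9 * 1000
grad = 29.32175 deg C/km
Convert: 29.32175 deg C/km * 0.001 = 0.029322 deg C/m
grad = 0.029322 deg C/m


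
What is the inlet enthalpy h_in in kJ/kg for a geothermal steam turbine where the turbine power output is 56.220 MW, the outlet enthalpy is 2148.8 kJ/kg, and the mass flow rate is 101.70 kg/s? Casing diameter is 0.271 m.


h_in = h_out + P * 1000 / mdot
h_in = 2148.8 + 56.220 * 1000 / 101.70
h_in = 2701.6 kJ/kg


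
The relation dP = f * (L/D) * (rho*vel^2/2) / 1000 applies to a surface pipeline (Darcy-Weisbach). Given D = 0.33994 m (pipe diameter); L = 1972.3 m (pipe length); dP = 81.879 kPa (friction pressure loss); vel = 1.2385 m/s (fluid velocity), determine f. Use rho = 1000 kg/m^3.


f = dP*1000 / ((L/D)*(rho*vel^2/2))
f = 81.879*1000 / ((1972.3/0.33994)*(1000*1.2385^2/2))
f = 0.018401


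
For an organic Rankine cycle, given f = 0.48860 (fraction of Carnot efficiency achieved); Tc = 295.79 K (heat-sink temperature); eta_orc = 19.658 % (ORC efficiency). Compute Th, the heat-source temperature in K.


Th = Tc / (1 - (eta_orc/100)/f)
Th = 295.79 / (1 - (19.658/100)/0.48860)
Th = 494.91 K


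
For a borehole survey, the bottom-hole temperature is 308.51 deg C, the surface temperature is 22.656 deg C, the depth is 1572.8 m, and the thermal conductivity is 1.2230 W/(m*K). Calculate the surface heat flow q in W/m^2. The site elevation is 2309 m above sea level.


Step 1: grad = (T_d - T_surf)/d * 1000 = (308.51 - 22.656)/1572.8 * 1000 = 181.7485 deg C/km
Step 2: q = k * grad / 1000 = 1.223 * 181.7485 / 1000 = 0.22228 W/m^2
q = 0.22228 W/m^2


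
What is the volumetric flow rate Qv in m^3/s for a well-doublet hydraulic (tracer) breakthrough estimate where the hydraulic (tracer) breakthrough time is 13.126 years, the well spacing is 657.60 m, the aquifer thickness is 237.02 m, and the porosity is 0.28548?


Qv = pi*hr*phi*L^2 / (3*t_bt*365.25*86400)
Qv = pi*237.02*0.28548*657.60^2 / (3*13.126*365.25*86400)
Qv = 0.073974 m^3/s


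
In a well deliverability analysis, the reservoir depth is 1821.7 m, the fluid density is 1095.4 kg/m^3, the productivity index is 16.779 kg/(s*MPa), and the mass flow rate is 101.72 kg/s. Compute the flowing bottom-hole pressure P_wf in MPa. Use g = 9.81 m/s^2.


Step 1: P_i = rho*g*h/1e6 = 1095.4*9.81*1821.7/1e6 = 19.57576 MPa
Step 2: P_wf = P_i - mdot/PI = 19.57576 - 101.72/16.779 = 13.513 MPa
P_wf = 13.513 MPa
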